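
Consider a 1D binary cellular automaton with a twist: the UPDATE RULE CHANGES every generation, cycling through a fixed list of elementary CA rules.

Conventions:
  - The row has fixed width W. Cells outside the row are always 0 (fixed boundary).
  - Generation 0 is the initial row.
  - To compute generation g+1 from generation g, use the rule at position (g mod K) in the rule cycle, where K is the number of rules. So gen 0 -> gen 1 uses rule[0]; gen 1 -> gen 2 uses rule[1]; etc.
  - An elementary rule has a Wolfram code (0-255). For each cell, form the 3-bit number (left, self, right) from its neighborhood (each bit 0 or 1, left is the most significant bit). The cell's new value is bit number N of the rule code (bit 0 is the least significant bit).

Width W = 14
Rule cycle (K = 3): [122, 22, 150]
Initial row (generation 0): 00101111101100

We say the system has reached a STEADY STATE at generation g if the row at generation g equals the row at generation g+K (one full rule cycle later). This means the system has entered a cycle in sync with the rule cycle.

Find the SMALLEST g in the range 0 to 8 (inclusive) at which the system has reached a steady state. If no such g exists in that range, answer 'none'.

Answer: none

Derivation:
Gen 0: 00101111101100
Gen 1 (rule 122): 01011000111110
Gen 2 (rule 22): 11000101000001
Gen 3 (rule 150): 00101101100011
Gen 4 (rule 122): 01011111110111
Gen 5 (rule 22): 11000000000000
Gen 6 (rule 150): 00100000000000
Gen 7 (rule 122): 01010000000000
Gen 8 (rule 22): 11011000000000
Gen 9 (rule 150): 00000100000000
Gen 10 (rule 122): 00001010000000
Gen 11 (rule 22): 00011011000000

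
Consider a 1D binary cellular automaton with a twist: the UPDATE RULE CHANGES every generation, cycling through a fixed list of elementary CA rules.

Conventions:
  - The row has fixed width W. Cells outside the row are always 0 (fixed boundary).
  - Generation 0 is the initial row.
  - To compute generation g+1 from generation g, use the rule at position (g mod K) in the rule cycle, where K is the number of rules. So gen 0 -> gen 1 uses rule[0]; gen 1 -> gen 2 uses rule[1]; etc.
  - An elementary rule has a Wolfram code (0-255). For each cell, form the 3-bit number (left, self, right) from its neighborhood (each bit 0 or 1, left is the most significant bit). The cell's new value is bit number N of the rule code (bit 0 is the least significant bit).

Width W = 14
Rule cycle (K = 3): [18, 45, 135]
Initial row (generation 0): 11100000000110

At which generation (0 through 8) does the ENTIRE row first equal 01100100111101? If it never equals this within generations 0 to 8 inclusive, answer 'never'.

Gen 0: 11100000000110
Gen 1 (rule 18): 00010000001001
Gen 2 (rule 45): 11010111101001
Gen 3 (rule 135): 00010011001011
Gen 4 (rule 18): 00101100110000
Gen 5 (rule 45): 10111000100111
Gen 6 (rule 135): 10010011101010
Gen 7 (rule 18): 01101100000001
Gen 8 (rule 45): 01011001111101

Answer: never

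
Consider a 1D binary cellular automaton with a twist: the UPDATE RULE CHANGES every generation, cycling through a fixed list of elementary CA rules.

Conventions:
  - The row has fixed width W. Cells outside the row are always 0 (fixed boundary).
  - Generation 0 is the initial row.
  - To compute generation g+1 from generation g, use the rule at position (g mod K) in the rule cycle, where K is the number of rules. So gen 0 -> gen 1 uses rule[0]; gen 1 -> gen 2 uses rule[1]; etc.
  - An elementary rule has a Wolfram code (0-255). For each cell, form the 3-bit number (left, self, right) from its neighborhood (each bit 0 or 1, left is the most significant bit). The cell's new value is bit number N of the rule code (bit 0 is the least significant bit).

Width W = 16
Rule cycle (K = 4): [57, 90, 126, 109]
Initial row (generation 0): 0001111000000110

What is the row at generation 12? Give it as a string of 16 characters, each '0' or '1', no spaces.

Gen 0: 0001111000000110
Gen 1 (rule 57): 1101000111110101
Gen 2 (rule 90): 1100101100010000
Gen 3 (rule 126): 1111111110111000
Gen 4 (rule 109): 1000000011101011
Gen 5 (rule 57): 0111111010010110
Gen 6 (rule 90): 1100001001100111
Gen 7 (rule 126): 1110011111111101
Gen 8 (rule 109): 1010010000000111
Gen 9 (rule 57): 0101001111110100
Gen 10 (rule 90): 1000111000010010
Gen 11 (rule 126): 1101101100111111
Gen 12 (rule 109): 1111111100100001

Answer: 1111111100100001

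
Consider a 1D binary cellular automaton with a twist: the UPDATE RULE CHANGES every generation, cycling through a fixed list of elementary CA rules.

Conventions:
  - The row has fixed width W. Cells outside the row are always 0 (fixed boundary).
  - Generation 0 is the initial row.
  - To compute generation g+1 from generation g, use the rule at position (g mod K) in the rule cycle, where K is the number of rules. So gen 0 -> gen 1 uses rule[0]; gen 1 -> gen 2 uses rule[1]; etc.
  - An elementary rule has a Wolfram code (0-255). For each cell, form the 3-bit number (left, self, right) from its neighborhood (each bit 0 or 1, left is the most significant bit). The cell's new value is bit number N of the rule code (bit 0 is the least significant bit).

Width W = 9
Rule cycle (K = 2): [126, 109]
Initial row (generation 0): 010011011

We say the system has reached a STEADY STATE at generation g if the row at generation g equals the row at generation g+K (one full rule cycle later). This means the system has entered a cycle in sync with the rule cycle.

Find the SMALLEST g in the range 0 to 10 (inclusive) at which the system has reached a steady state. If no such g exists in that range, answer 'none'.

Gen 0: 010011011
Gen 1 (rule 126): 111111111
Gen 2 (rule 109): 100000001
Gen 3 (rule 126): 110000011
Gen 4 (rule 109): 110111011
Gen 5 (rule 126): 111101111
Gen 6 (rule 109): 100111001
Gen 7 (rule 126): 111101111
Gen 8 (rule 109): 100111001
Gen 9 (rule 126): 111101111
Gen 10 (rule 109): 100111001
Gen 11 (rule 126): 111101111
Gen 12 (rule 109): 100111001

Answer: 5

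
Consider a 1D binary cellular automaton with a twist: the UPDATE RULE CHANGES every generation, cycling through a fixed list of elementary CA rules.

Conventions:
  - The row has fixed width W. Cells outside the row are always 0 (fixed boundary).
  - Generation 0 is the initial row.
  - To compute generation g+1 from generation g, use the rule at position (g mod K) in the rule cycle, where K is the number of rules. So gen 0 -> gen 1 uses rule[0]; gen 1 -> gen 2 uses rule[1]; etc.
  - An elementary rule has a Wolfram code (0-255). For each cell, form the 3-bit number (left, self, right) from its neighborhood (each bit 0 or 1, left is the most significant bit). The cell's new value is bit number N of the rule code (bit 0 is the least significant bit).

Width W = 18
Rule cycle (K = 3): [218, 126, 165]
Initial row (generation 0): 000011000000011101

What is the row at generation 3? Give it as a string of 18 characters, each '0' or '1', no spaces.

Answer: 100000000100000000

Derivation:
Gen 0: 000011000000011101
Gen 1 (rule 218): 000111100000111100
Gen 2 (rule 126): 001100110001100110
Gen 3 (rule 165): 100000000100000000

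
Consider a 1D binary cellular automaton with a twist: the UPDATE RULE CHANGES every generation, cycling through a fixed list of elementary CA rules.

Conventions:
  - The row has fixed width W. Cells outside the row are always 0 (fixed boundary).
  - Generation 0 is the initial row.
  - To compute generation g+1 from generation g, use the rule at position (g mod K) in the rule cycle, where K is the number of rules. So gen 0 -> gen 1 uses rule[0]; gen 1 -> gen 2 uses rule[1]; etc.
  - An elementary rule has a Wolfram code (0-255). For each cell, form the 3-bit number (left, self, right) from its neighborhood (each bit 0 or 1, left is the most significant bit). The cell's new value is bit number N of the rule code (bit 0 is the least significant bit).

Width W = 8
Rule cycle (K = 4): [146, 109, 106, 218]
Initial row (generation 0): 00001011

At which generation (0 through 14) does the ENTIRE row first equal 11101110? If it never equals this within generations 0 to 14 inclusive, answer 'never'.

Gen 0: 00001011
Gen 1 (rule 146): 00010000
Gen 2 (rule 109): 11010111
Gen 3 (rule 106): 11101101
Gen 4 (rule 218): 11101100
Gen 5 (rule 146): 01000010
Gen 6 (rule 109): 01011010
Gen 7 (rule 106): 10111100
Gen 8 (rule 218): 00111110
Gen 9 (rule 146): 01011101
Gen 10 (rule 109): 01110111
Gen 11 (rule 106): 11011101
Gen 12 (rule 218): 11011100
Gen 13 (rule 146): 00001010
Gen 14 (rule 109): 11101110

Answer: 14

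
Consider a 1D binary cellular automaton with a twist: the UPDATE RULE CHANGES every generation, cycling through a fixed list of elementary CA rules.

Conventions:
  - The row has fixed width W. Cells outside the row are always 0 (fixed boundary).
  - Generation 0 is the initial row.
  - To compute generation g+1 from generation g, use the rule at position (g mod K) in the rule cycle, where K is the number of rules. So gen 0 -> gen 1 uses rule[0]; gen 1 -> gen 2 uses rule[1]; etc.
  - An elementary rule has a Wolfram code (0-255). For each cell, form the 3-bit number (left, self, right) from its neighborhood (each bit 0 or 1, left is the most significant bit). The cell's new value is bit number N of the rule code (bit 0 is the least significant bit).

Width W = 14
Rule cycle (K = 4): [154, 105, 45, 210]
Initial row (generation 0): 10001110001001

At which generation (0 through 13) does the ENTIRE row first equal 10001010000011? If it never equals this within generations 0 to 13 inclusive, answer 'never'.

Answer: never

Derivation:
Gen 0: 10001110001001
Gen 1 (rule 154): 01011101010110
Gen 2 (rule 105): 00110110101110
Gen 3 (rule 45): 10101101111000
Gen 4 (rule 210): 00000100111100
Gen 5 (rule 154): 00001011111010
Gen 6 (rule 105): 11100110001100
Gen 7 (rule 45): 10000100101001
Gen 8 (rule 210): 01001011000110
Gen 9 (rule 154): 10110010101101
Gen 10 (rule 105): 01110001011110
Gen 11 (rule 45): 01000101110000
Gen 12 (rule 210): 10101000111000
Gen 13 (rule 154): 00000101110100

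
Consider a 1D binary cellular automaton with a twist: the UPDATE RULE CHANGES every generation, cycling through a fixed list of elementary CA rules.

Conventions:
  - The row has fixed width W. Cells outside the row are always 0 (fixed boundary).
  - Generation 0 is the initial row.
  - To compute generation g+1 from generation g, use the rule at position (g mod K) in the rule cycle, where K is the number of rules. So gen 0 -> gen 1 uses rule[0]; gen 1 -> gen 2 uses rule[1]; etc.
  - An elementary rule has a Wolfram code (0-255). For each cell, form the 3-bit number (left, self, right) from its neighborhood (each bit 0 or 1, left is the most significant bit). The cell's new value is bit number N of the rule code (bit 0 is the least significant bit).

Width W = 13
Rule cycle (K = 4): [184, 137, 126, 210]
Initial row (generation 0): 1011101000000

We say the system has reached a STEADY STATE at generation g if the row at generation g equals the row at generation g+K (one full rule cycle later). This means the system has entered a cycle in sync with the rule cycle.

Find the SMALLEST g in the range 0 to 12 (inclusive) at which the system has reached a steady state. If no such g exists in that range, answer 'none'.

Gen 0: 1011101000000
Gen 1 (rule 184): 0111010100000
Gen 2 (rule 137): 0110000001111
Gen 3 (rule 126): 1111000011001
Gen 4 (rule 210): 0111100101110
Gen 5 (rule 184): 0111010011101
Gen 6 (rule 137): 0110000011000
Gen 7 (rule 126): 1111000111100
Gen 8 (rule 210): 0111101011110
Gen 9 (rule 184): 0111010111101
Gen 10 (rule 137): 0110000111000
Gen 11 (rule 126): 1111001101100
Gen 12 (rule 210): 0111110100110
Gen 13 (rule 184): 0111101010101
Gen 14 (rule 137): 0111000000000
Gen 15 (rule 126): 1101100000000
Gen 16 (rule 210): 0100110000000

Answer: none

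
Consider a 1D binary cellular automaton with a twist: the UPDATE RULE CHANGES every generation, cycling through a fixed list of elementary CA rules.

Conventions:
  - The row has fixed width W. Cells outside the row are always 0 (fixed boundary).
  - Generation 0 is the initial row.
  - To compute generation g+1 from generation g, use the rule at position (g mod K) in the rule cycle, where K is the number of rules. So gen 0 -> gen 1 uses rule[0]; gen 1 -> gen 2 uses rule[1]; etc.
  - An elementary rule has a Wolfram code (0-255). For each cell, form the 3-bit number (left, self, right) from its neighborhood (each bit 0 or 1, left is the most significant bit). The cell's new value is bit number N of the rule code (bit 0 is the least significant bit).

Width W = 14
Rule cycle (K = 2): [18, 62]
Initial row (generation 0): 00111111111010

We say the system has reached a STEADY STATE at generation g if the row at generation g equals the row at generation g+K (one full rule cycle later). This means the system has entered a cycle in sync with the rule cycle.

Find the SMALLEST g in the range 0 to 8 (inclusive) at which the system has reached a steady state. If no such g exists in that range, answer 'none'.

Gen 0: 00111111111010
Gen 1 (rule 18): 01000000000001
Gen 2 (rule 62): 11100000000011
Gen 3 (rule 18): 00010000000100
Gen 4 (rule 62): 00111000001110
Gen 5 (rule 18): 01000100010001
Gen 6 (rule 62): 11101110111011
Gen 7 (rule 18): 00000000000000
Gen 8 (rule 62): 00000000000000
Gen 9 (rule 18): 00000000000000
Gen 10 (rule 62): 00000000000000

Answer: 7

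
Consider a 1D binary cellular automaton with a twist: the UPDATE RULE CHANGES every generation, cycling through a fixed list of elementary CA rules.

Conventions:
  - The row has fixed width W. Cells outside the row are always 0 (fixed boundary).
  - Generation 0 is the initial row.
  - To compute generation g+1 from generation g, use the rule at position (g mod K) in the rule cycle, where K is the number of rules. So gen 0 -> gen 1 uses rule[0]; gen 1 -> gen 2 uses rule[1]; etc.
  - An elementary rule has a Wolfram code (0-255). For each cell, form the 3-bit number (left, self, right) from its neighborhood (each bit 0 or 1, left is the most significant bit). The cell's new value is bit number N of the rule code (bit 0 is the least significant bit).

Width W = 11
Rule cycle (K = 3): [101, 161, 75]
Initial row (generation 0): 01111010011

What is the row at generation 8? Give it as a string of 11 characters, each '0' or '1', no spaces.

Gen 0: 01111010011
Gen 1 (rule 101): 00001110001
Gen 2 (rule 161): 11100100100
Gen 3 (rule 75): 10101001001
Gen 4 (rule 101): 11111001001
Gen 5 (rule 161): 01110000000
Gen 6 (rule 75): 11010111111
Gen 7 (rule 101): 01111000001
Gen 8 (rule 161): 00110011100

Answer: 00110011100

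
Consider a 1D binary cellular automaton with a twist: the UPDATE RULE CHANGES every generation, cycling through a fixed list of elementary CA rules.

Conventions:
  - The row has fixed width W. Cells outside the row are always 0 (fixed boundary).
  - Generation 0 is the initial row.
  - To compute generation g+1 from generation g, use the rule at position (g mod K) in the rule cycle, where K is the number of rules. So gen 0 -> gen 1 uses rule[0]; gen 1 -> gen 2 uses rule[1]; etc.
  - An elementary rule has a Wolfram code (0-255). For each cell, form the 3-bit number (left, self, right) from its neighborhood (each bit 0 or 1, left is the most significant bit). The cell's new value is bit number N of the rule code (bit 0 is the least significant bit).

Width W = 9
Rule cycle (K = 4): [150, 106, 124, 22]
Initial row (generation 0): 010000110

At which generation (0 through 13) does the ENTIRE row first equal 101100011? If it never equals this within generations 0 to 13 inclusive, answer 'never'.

Answer: never

Derivation:
Gen 0: 010000110
Gen 1 (rule 150): 111001001
Gen 2 (rule 106): 101010010
Gen 3 (rule 124): 111111011
Gen 4 (rule 22): 000000000
Gen 5 (rule 150): 000000000
Gen 6 (rule 106): 000000000
Gen 7 (rule 124): 000000000
Gen 8 (rule 22): 000000000
Gen 9 (rule 150): 000000000
Gen 10 (rule 106): 000000000
Gen 11 (rule 124): 000000000
Gen 12 (rule 22): 000000000
Gen 13 (rule 150): 000000000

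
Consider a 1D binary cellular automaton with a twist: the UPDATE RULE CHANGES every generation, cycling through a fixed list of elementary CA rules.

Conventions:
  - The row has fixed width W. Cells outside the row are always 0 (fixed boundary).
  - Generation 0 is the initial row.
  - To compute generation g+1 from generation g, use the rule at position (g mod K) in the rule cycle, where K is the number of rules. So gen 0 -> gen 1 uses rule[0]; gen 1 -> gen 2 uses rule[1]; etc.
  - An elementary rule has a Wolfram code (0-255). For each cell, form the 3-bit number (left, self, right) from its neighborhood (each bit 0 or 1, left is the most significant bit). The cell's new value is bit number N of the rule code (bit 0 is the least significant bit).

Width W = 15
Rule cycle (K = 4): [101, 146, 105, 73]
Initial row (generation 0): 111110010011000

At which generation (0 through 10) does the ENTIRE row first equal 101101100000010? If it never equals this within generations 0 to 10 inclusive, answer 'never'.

Gen 0: 111110010011000
Gen 1 (rule 101): 000010010001011
Gen 2 (rule 146): 000101101010000
Gen 3 (rule 105): 110011110100111
Gen 4 (rule 73): 110010010000101
Gen 5 (rule 101): 010010010110111
Gen 6 (rule 146): 101101100000010
Gen 7 (rule 105): 011111101111000
Gen 8 (rule 73): 010000101001011
Gen 9 (rule 101): 010110111001101
Gen 10 (rule 146): 100000010110000

Answer: 6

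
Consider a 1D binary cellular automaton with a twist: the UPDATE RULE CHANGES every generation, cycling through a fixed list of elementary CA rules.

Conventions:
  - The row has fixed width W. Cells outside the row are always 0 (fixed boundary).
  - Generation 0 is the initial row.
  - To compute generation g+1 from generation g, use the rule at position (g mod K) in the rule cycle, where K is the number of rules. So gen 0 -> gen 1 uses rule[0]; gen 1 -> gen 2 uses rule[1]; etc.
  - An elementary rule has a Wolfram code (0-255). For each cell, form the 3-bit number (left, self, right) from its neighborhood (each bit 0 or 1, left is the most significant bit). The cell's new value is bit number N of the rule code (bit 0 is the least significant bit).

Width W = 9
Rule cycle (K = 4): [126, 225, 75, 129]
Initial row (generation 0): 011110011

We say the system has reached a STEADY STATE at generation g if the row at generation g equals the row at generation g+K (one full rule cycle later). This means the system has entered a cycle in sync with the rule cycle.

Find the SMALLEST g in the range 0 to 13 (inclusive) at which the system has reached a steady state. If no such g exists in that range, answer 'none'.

Answer: 4

Derivation:
Gen 0: 011110011
Gen 1 (rule 126): 110011111
Gen 2 (rule 225): 010001111
Gen 3 (rule 75): 100111001
Gen 4 (rule 129): 000010000
Gen 5 (rule 126): 000111000
Gen 6 (rule 225): 110011011
Gen 7 (rule 75): 110111011
Gen 8 (rule 129): 000010000
Gen 9 (rule 126): 000111000
Gen 10 (rule 225): 110011011
Gen 11 (rule 75): 110111011
Gen 12 (rule 129): 000010000
Gen 13 (rule 126): 000111000
Gen 14 (rule 225): 110011011
Gen 15 (rule 75): 110111011
Gen 16 (rule 129): 000010000
Gen 17 (rule 126): 000111000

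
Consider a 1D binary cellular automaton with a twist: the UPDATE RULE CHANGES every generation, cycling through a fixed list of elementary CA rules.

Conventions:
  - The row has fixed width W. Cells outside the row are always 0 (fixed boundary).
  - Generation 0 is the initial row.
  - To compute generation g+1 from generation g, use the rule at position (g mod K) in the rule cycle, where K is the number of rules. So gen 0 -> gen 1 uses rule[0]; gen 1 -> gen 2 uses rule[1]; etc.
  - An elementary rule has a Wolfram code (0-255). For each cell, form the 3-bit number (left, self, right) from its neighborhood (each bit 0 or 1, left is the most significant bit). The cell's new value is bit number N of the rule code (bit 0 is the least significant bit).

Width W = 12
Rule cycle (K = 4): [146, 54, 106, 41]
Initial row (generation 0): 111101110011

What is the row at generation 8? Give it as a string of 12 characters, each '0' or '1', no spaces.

Answer: 100011000000

Derivation:
Gen 0: 111101110011
Gen 1 (rule 146): 011000101100
Gen 2 (rule 54): 100101110010
Gen 3 (rule 106): 001011010100
Gen 4 (rule 41): 100110101001
Gen 5 (rule 146): 011000000110
Gen 6 (rule 54): 100100001001
Gen 7 (rule 106): 001000010010
Gen 8 (rule 41): 100011000000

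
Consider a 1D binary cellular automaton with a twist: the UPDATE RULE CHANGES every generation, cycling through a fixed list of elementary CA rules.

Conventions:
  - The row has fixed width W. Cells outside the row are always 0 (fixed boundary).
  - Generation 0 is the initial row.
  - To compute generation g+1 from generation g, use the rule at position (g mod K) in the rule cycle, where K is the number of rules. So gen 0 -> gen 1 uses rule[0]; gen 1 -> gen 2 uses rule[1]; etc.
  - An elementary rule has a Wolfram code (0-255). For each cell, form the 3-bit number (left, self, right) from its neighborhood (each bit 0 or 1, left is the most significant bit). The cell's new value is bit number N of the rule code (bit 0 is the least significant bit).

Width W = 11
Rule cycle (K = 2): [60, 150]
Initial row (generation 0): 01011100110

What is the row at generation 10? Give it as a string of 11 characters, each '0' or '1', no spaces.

Gen 0: 01011100110
Gen 1 (rule 60): 01110010101
Gen 2 (rule 150): 10101110101
Gen 3 (rule 60): 11111001111
Gen 4 (rule 150): 01110110110
Gen 5 (rule 60): 01001101101
Gen 6 (rule 150): 11110000001
Gen 7 (rule 60): 10001000001
Gen 8 (rule 150): 11011100011
Gen 9 (rule 60): 10110010010
Gen 10 (rule 150): 10001111111

Answer: 10001111111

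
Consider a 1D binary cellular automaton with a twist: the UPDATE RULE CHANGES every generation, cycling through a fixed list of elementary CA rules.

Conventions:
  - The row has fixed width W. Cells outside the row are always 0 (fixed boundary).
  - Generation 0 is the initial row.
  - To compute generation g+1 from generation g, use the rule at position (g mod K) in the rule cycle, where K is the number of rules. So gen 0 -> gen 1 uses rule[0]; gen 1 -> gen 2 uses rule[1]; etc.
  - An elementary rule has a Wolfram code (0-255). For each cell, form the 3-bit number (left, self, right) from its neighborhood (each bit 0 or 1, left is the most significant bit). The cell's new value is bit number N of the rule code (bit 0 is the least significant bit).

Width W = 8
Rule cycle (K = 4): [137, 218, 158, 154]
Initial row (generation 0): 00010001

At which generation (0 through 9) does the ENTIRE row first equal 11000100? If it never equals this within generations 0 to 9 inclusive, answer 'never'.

Gen 0: 00010001
Gen 1 (rule 137): 11000100
Gen 2 (rule 218): 11101010
Gen 3 (rule 158): 11001011
Gen 4 (rule 154): 10110010
Gen 5 (rule 137): 00100000
Gen 6 (rule 218): 01010000
Gen 7 (rule 158): 11011000
Gen 8 (rule 154): 10010100
Gen 9 (rule 137): 00000001

Answer: 1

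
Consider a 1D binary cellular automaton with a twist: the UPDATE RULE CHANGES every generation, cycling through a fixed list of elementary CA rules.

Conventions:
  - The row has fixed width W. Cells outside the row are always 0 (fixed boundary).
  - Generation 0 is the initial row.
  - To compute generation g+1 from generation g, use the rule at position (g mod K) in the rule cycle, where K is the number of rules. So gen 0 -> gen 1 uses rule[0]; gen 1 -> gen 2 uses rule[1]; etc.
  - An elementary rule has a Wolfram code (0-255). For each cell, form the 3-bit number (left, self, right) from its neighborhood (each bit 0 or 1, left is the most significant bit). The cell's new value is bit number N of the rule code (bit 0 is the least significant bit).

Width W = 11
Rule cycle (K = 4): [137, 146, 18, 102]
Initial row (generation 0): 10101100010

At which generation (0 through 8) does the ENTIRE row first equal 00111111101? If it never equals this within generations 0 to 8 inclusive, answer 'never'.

Answer: never

Derivation:
Gen 0: 10101100010
Gen 1 (rule 137): 00001001000
Gen 2 (rule 146): 00010110100
Gen 3 (rule 18): 00100000010
Gen 4 (rule 102): 01100000110
Gen 5 (rule 137): 01001110100
Gen 6 (rule 146): 10110100010
Gen 7 (rule 18): 00000010101
Gen 8 (rule 102): 00000111111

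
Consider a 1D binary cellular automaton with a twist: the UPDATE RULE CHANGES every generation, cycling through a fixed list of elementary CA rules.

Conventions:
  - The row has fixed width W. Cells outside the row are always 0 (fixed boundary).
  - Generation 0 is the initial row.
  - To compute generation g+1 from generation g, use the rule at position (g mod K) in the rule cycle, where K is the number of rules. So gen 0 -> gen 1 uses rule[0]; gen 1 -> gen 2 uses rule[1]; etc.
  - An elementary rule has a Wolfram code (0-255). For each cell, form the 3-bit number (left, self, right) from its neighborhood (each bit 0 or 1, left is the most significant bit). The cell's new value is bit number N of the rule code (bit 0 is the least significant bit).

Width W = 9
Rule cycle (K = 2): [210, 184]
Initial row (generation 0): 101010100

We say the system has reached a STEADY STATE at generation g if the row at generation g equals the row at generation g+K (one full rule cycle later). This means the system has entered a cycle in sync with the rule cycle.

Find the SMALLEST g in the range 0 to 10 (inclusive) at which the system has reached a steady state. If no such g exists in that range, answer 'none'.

Answer: 1

Derivation:
Gen 0: 101010100
Gen 1 (rule 210): 000000010
Gen 2 (rule 184): 000000001
Gen 3 (rule 210): 000000010
Gen 4 (rule 184): 000000001
Gen 5 (rule 210): 000000010
Gen 6 (rule 184): 000000001
Gen 7 (rule 210): 000000010
Gen 8 (rule 184): 000000001
Gen 9 (rule 210): 000000010
Gen 10 (rule 184): 000000001
Gen 11 (rule 210): 000000010
Gen 12 (rule 184): 000000001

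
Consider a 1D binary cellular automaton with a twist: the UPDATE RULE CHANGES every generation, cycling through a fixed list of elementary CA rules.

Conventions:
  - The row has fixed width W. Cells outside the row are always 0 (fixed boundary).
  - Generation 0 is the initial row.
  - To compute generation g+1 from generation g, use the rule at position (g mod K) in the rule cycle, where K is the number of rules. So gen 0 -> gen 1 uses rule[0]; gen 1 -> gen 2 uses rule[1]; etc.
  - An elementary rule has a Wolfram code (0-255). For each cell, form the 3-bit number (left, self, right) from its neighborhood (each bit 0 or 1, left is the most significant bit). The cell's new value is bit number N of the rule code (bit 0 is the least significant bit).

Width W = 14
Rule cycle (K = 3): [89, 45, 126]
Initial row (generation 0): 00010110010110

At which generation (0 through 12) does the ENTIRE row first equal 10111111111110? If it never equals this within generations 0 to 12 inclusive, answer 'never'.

Gen 0: 00010110010110
Gen 1 (rule 89): 11000111000111
Gen 2 (rule 45): 10010100010100
Gen 3 (rule 126): 11111110111110
Gen 4 (rule 89): 10000010100011
Gen 5 (rule 45): 10111011101010
Gen 6 (rule 126): 11101110111111
Gen 7 (rule 89): 10101010100001
Gen 8 (rule 45): 11111111101101
Gen 9 (rule 126): 10000000111111
Gen 10 (rule 89): 01111110100001
Gen 11 (rule 45): 01000001101101
Gen 12 (rule 126): 11100011111111

Answer: never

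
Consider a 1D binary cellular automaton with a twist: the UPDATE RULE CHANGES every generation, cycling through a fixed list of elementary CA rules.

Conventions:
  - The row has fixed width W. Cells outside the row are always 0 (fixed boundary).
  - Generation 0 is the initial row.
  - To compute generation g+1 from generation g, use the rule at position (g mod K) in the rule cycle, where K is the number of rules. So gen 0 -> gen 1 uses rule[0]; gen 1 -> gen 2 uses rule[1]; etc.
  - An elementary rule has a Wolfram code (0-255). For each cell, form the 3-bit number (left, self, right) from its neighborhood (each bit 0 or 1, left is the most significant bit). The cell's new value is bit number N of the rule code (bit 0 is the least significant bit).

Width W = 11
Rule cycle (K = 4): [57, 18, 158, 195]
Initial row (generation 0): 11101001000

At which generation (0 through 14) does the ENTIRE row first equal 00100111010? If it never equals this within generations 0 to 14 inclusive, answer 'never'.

Gen 0: 11101001000
Gen 1 (rule 57): 10010100111
Gen 2 (rule 18): 01100011000
Gen 3 (rule 158): 11010110100
Gen 4 (rule 195): 01000010001
Gen 5 (rule 57): 00111001100
Gen 6 (rule 18): 01000110010
Gen 7 (rule 158): 11101101111
Gen 8 (rule 195): 01100100111
Gen 9 (rule 57): 01010010100
Gen 10 (rule 18): 10001100010
Gen 11 (rule 158): 11011010111
Gen 12 (rule 195): 01001000011
Gen 13 (rule 57): 00100111010
Gen 14 (rule 18): 01011000001

Answer: 13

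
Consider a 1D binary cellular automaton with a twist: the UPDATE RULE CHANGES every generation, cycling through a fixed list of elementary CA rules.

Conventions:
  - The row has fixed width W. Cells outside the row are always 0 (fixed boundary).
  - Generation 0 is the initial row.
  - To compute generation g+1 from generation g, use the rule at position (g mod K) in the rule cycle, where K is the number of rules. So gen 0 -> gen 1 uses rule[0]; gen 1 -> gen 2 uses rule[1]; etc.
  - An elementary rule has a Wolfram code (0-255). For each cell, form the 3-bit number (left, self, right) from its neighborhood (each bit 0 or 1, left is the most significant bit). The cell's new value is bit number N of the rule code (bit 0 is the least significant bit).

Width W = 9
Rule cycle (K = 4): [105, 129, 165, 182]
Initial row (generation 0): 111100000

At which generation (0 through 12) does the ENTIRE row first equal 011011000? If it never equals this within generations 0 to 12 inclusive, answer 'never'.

Answer: never

Derivation:
Gen 0: 111100000
Gen 1 (rule 105): 100101111
Gen 2 (rule 129): 000000110
Gen 3 (rule 165): 111110000
Gen 4 (rule 182): 011101000
Gen 5 (rule 105): 010110011
Gen 6 (rule 129): 000000000
Gen 7 (rule 165): 111111111
Gen 8 (rule 182): 011111110
Gen 9 (rule 105): 010000010
Gen 10 (rule 129): 000111000
Gen 11 (rule 165): 110010011
Gen 12 (rule 182): 001111100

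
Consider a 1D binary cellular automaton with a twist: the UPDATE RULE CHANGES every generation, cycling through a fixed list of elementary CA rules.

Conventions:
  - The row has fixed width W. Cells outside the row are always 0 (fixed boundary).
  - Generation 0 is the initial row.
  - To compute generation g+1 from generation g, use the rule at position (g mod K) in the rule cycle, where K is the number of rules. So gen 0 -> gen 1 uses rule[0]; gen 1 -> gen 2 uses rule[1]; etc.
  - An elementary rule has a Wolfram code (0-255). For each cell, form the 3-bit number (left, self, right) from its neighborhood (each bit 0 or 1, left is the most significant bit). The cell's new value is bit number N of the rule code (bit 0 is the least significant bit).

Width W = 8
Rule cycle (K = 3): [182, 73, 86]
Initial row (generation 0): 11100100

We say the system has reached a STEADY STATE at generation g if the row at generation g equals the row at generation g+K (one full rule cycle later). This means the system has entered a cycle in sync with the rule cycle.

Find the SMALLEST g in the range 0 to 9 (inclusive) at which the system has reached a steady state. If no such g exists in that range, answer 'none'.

Answer: 1

Derivation:
Gen 0: 11100100
Gen 1 (rule 182): 01011110
Gen 2 (rule 73): 00010010
Gen 3 (rule 86): 00111111
Gen 4 (rule 182): 01011110
Gen 5 (rule 73): 00010010
Gen 6 (rule 86): 00111111
Gen 7 (rule 182): 01011110
Gen 8 (rule 73): 00010010
Gen 9 (rule 86): 00111111
Gen 10 (rule 182): 01011110
Gen 11 (rule 73): 00010010
Gen 12 (rule 86): 00111111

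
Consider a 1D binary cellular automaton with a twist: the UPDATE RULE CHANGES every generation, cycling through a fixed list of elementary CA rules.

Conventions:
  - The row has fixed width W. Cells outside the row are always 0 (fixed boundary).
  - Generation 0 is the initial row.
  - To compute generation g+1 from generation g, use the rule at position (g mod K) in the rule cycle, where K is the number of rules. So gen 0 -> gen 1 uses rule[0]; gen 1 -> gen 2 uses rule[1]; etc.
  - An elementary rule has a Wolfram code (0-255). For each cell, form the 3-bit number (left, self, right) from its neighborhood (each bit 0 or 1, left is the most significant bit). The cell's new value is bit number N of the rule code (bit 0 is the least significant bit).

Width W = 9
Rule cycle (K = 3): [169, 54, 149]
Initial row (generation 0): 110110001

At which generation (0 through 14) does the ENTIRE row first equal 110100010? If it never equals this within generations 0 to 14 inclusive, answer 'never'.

Answer: never

Derivation:
Gen 0: 110110001
Gen 1 (rule 169): 101100100
Gen 2 (rule 54): 110011110
Gen 3 (rule 149): 001001101
Gen 4 (rule 169): 100001010
Gen 5 (rule 54): 110011111
Gen 6 (rule 149): 001001110
Gen 7 (rule 169): 100001100
Gen 8 (rule 54): 110010010
Gen 9 (rule 149): 001011011
Gen 10 (rule 169): 100110110
Gen 11 (rule 54): 111001001
Gen 12 (rule 149): 010101101
Gen 13 (rule 169): 001011010
Gen 14 (rule 54): 011100111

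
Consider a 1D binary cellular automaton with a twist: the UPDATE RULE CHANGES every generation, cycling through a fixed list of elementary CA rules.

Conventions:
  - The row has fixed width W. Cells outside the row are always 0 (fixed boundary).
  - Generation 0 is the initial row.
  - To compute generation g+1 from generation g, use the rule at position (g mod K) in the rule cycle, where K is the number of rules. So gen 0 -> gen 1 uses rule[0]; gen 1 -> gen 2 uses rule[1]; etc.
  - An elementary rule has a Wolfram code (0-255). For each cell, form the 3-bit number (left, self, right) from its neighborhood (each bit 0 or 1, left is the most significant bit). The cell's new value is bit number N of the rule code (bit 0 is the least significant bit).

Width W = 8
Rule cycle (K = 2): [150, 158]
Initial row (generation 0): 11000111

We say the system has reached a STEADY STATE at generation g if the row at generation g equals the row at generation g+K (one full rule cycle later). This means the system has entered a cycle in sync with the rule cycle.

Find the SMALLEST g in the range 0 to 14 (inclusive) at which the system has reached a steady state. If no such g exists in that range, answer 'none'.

Answer: none

Derivation:
Gen 0: 11000111
Gen 1 (rule 150): 00101010
Gen 2 (rule 158): 01101011
Gen 3 (rule 150): 10001000
Gen 4 (rule 158): 11011100
Gen 5 (rule 150): 00001010
Gen 6 (rule 158): 00011011
Gen 7 (rule 150): 00100000
Gen 8 (rule 158): 01110000
Gen 9 (rule 150): 10101000
Gen 10 (rule 158): 10101100
Gen 11 (rule 150): 10100010
Gen 12 (rule 158): 10110111
Gen 13 (rule 150): 10000010
Gen 14 (rule 158): 11000111
Gen 15 (rule 150): 00101010
Gen 16 (rule 158): 01101011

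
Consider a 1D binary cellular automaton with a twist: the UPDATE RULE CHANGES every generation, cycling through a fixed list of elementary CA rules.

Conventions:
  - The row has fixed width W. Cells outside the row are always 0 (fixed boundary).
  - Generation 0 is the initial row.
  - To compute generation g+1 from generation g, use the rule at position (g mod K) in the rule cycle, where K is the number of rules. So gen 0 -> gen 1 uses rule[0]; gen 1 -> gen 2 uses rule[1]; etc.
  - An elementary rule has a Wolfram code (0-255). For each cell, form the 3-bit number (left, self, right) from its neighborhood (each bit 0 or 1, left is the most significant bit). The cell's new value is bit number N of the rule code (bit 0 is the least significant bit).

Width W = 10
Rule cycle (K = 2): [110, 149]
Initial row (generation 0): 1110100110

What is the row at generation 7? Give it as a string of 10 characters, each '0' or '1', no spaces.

Gen 0: 1110100110
Gen 1 (rule 110): 1011101110
Gen 2 (rule 149): 1001000101
Gen 3 (rule 110): 1011001111
Gen 4 (rule 149): 1000100110
Gen 5 (rule 110): 1001101110
Gen 6 (rule 149): 1100000101
Gen 7 (rule 110): 1100001111

Answer: 1100001111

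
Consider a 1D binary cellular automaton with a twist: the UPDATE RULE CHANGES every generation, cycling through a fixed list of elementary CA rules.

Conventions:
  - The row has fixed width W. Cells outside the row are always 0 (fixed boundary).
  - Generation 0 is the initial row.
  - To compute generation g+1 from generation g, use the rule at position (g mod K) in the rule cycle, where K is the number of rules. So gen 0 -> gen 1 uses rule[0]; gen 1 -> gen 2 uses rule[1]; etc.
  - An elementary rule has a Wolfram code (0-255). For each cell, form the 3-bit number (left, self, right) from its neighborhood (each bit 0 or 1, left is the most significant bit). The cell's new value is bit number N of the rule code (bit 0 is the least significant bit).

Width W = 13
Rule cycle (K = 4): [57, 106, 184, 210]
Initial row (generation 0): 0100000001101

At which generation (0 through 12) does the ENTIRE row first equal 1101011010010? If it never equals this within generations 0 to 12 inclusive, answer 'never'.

Gen 0: 0100000001101
Gen 1 (rule 57): 0011111101010
Gen 2 (rule 106): 0110000110100
Gen 3 (rule 184): 0101000101010
Gen 4 (rule 210): 1000101000001
Gen 5 (rule 57): 0110010111100
Gen 6 (rule 106): 1110101100100
Gen 7 (rule 184): 1101011010010
Gen 8 (rule 210): 0100001001101
Gen 9 (rule 57): 0011100101010
Gen 10 (rule 106): 0110101010100
Gen 11 (rule 184): 0101010101010
Gen 12 (rule 210): 1000000000001

Answer: 7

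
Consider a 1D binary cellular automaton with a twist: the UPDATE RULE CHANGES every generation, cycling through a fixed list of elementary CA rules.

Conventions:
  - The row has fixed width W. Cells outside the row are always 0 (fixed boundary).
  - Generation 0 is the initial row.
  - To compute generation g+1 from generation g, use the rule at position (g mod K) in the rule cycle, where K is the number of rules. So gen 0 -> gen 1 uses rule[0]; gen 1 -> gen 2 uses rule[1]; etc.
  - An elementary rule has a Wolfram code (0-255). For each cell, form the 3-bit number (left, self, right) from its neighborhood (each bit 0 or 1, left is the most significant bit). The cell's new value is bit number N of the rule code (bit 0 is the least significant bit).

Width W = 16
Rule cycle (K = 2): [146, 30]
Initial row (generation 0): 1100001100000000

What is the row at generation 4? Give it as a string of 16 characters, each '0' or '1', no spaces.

Answer: 1010000000110000

Derivation:
Gen 0: 1100001100000000
Gen 1 (rule 146): 0010010010000000
Gen 2 (rule 30): 0111111111000000
Gen 3 (rule 146): 1011111110100000
Gen 4 (rule 30): 1010000000110000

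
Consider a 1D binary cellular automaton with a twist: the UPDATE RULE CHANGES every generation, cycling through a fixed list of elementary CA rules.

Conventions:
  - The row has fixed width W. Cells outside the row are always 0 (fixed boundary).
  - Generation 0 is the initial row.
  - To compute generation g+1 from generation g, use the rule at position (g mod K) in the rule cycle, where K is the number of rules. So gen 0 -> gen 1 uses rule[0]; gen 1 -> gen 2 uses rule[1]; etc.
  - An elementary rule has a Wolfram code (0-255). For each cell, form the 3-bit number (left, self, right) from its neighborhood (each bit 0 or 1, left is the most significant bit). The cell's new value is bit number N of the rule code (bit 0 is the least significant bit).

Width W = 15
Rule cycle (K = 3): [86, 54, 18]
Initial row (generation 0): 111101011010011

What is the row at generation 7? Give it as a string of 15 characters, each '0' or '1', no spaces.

Answer: 011011110010011

Derivation:
Gen 0: 111101011010011
Gen 1 (rule 86): 000101001011101
Gen 2 (rule 54): 001111111100011
Gen 3 (rule 18): 010000000010100
Gen 4 (rule 86): 111000000110110
Gen 5 (rule 54): 000100001001001
Gen 6 (rule 18): 001010010110110
Gen 7 (rule 86): 011011110010011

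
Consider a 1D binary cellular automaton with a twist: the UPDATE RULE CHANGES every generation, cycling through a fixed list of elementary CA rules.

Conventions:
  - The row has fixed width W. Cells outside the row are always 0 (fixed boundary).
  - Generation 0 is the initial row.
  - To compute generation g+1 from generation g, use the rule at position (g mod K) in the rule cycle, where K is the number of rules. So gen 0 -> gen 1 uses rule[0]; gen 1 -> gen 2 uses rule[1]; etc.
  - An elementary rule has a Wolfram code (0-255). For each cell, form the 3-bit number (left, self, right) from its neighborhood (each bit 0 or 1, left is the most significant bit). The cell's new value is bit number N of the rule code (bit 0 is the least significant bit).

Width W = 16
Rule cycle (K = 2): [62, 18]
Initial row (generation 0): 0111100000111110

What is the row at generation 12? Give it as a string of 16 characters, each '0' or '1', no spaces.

Gen 0: 0111100000111110
Gen 1 (rule 62): 1100010001100001
Gen 2 (rule 18): 0010101010010010
Gen 3 (rule 62): 0111111111111111
Gen 4 (rule 18): 1000000000000000
Gen 5 (rule 62): 1100000000000000
Gen 6 (rule 18): 0010000000000000
Gen 7 (rule 62): 0111000000000000
Gen 8 (rule 18): 1000100000000000
Gen 9 (rule 62): 1101110000000000
Gen 10 (rule 18): 0000001000000000
Gen 11 (rule 62): 0000011100000000
Gen 12 (rule 18): 0000100010000000

Answer: 0000100010000000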